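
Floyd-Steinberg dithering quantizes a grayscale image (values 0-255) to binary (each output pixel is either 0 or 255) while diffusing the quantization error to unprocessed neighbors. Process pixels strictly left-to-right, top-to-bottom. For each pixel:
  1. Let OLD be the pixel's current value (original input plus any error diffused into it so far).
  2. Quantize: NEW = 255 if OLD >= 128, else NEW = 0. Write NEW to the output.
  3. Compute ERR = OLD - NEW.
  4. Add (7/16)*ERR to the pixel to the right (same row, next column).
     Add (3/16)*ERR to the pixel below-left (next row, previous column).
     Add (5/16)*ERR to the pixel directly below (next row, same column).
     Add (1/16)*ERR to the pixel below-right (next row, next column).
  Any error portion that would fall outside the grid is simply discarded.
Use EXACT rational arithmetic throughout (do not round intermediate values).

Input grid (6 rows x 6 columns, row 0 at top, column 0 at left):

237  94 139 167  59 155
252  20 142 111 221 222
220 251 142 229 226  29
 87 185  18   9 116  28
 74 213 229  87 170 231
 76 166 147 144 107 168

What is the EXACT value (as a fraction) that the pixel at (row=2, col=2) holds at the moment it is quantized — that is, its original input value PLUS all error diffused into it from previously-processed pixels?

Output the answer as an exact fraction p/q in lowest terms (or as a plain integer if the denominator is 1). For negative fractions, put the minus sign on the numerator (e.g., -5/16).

(0,0): OLD=237 → NEW=255, ERR=-18
(0,1): OLD=689/8 → NEW=0, ERR=689/8
(0,2): OLD=22615/128 → NEW=255, ERR=-10025/128
(0,3): OLD=271841/2048 → NEW=255, ERR=-250399/2048
(0,4): OLD=180519/32768 → NEW=0, ERR=180519/32768
(0,5): OLD=82528273/524288 → NEW=255, ERR=-51165167/524288
(1,0): OLD=33603/128 → NEW=255, ERR=963/128
(1,1): OLD=35221/1024 → NEW=0, ERR=35221/1024
(1,2): OLD=3769337/32768 → NEW=0, ERR=3769337/32768
(1,3): OLD=15631141/131072 → NEW=0, ERR=15631141/131072
(1,4): OLD=2088398191/8388608 → NEW=255, ERR=-50696849/8388608
(1,5): OLD=25394457177/134217728 → NEW=255, ERR=-8831063463/134217728
(2,0): OLD=3748663/16384 → NEW=255, ERR=-429257/16384
(2,1): OLD=142776589/524288 → NEW=255, ERR=9083149/524288
(2,2): OLD=1761918183/8388608 → NEW=255, ERR=-377176857/8388608
Target (2,2): original=142, with diffused error = 1761918183/8388608

Answer: 1761918183/8388608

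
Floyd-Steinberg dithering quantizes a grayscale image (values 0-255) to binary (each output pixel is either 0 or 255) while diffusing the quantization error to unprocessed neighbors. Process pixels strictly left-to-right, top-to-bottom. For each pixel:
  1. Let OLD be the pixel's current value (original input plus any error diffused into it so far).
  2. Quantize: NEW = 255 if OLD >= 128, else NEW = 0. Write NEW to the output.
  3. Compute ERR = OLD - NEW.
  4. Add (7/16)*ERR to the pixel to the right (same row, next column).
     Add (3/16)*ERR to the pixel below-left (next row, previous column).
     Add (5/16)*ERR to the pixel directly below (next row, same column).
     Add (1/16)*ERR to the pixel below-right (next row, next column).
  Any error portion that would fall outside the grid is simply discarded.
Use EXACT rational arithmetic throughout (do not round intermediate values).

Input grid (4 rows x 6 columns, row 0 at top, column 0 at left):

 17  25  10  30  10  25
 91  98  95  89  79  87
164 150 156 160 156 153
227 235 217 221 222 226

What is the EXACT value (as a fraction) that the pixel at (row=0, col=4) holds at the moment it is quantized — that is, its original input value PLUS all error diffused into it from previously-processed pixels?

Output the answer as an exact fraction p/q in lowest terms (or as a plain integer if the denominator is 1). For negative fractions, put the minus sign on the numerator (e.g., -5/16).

Answer: 1818977/65536

Derivation:
(0,0): OLD=17 → NEW=0, ERR=17
(0,1): OLD=519/16 → NEW=0, ERR=519/16
(0,2): OLD=6193/256 → NEW=0, ERR=6193/256
(0,3): OLD=166231/4096 → NEW=0, ERR=166231/4096
(0,4): OLD=1818977/65536 → NEW=0, ERR=1818977/65536
Target (0,4): original=10, with diffused error = 1818977/65536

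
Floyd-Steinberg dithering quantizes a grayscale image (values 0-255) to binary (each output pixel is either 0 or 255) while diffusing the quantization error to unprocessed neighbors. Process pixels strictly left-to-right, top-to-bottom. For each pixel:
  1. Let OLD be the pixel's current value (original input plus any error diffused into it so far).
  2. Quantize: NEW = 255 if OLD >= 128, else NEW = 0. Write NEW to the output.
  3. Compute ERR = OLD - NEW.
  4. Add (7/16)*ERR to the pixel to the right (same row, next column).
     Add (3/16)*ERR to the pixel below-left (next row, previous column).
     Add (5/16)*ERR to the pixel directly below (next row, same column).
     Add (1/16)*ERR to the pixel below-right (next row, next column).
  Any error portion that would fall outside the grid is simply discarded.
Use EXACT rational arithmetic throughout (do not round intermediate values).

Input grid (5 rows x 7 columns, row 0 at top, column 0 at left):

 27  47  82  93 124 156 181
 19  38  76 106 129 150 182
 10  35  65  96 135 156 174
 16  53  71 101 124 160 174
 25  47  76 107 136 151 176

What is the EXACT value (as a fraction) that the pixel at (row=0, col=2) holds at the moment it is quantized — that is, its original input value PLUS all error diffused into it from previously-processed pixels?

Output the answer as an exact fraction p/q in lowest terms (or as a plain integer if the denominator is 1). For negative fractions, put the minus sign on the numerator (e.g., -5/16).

Answer: 27579/256

Derivation:
(0,0): OLD=27 → NEW=0, ERR=27
(0,1): OLD=941/16 → NEW=0, ERR=941/16
(0,2): OLD=27579/256 → NEW=0, ERR=27579/256
Target (0,2): original=82, with diffused error = 27579/256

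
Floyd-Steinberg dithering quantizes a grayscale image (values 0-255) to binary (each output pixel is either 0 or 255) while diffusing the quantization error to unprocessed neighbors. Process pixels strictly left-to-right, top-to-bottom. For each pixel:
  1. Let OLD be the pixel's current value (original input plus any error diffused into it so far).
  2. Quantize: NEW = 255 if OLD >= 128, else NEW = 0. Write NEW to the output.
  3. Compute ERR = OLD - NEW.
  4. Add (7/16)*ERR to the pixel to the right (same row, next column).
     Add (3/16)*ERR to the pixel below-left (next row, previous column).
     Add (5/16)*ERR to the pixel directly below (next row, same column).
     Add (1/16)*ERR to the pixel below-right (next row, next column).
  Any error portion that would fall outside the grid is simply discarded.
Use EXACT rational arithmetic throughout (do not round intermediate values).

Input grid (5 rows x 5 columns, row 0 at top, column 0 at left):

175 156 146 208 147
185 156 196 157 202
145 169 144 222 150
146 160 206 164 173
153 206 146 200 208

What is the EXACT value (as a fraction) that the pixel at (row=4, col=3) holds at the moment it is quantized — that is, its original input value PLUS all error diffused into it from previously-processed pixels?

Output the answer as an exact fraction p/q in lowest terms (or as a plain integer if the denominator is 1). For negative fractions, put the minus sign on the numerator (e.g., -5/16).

Answer: 307517433868129/1099511627776

Derivation:
(0,0): OLD=175 → NEW=255, ERR=-80
(0,1): OLD=121 → NEW=0, ERR=121
(0,2): OLD=3183/16 → NEW=255, ERR=-897/16
(0,3): OLD=46969/256 → NEW=255, ERR=-18311/256
(0,4): OLD=473935/4096 → NEW=0, ERR=473935/4096
(1,0): OLD=2923/16 → NEW=255, ERR=-1157/16
(1,1): OLD=18773/128 → NEW=255, ERR=-13867/128
(1,2): OLD=512961/4096 → NEW=0, ERR=512961/4096
(1,3): OLD=3401793/16384 → NEW=255, ERR=-776127/16384
(1,4): OLD=55826995/262144 → NEW=255, ERR=-11019725/262144
(2,0): OLD=209079/2048 → NEW=0, ERR=209079/2048
(2,1): OLD=13026661/65536 → NEW=255, ERR=-3685019/65536
(2,2): OLD=149823263/1048576 → NEW=255, ERR=-117563617/1048576
(2,3): OLD=2652317309/16777216 → NEW=255, ERR=-1625872771/16777216
(2,4): OLD=24563142955/268435456 → NEW=0, ERR=24563142955/268435456
(3,0): OLD=175489679/1048576 → NEW=255, ERR=-91897201/1048576
(3,1): OLD=750315115/8388608 → NEW=0, ERR=750315115/8388608
(3,2): OLD=50576043009/268435456 → NEW=255, ERR=-17874998271/268435456
(3,3): OLD=61596621235/536870912 → NEW=0, ERR=61596621235/536870912
(3,4): OLD=2110838533939/8589934592 → NEW=255, ERR=-79594787021/8589934592
(4,0): OLD=19110369689/134217728 → NEW=255, ERR=-15115150951/134217728
(4,1): OLD=716050889793/4294967296 → NEW=255, ERR=-379165770687/4294967296
(4,2): OLD=7811363595487/68719476736 → NEW=0, ERR=7811363595487/68719476736
(4,3): OLD=307517433868129/1099511627776 → NEW=255, ERR=27141968785249/1099511627776
Target (4,3): original=200, with diffused error = 307517433868129/1099511627776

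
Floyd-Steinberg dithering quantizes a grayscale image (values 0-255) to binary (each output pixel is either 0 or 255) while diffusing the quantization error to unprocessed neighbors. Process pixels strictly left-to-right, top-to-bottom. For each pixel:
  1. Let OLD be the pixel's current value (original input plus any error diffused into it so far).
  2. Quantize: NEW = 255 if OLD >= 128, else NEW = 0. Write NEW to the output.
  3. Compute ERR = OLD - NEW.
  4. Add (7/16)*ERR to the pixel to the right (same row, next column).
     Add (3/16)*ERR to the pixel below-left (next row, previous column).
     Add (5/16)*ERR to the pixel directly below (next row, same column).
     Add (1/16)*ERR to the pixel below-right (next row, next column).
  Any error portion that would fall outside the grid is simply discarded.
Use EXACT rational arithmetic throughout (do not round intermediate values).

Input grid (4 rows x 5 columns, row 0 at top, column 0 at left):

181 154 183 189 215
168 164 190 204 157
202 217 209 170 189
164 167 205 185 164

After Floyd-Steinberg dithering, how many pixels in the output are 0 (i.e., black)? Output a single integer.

Answer: 4

Derivation:
(0,0): OLD=181 → NEW=255, ERR=-74
(0,1): OLD=973/8 → NEW=0, ERR=973/8
(0,2): OLD=30235/128 → NEW=255, ERR=-2405/128
(0,3): OLD=370237/2048 → NEW=255, ERR=-152003/2048
(0,4): OLD=5981099/32768 → NEW=255, ERR=-2374741/32768
(1,0): OLD=21463/128 → NEW=255, ERR=-11177/128
(1,1): OLD=159393/1024 → NEW=255, ERR=-101727/1024
(1,2): OLD=4402421/32768 → NEW=255, ERR=-3953419/32768
(1,3): OLD=14845169/131072 → NEW=0, ERR=14845169/131072
(1,4): OLD=375946035/2097152 → NEW=255, ERR=-158827725/2097152
(2,0): OLD=2557307/16384 → NEW=255, ERR=-1620613/16384
(2,1): OLD=60084025/524288 → NEW=0, ERR=60084025/524288
(2,2): OLD=1983591531/8388608 → NEW=255, ERR=-155503509/8388608
(2,3): OLD=23560935313/134217728 → NEW=255, ERR=-10664585327/134217728
(2,4): OLD=295598893239/2147483648 → NEW=255, ERR=-252009437001/2147483648
(3,0): OLD=1296685707/8388608 → NEW=255, ERR=-842409333/8388608
(3,1): OLD=10013976431/67108864 → NEW=255, ERR=-7098783889/67108864
(3,2): OLD=311798647093/2147483648 → NEW=255, ERR=-235809683147/2147483648
(3,3): OLD=382109972573/4294967296 → NEW=0, ERR=382109972573/4294967296
(3,4): OLD=11083402892241/68719476736 → NEW=255, ERR=-6440063675439/68719476736
Output grid:
  Row 0: #.###  (1 black, running=1)
  Row 1: ###.#  (1 black, running=2)
  Row 2: #.###  (1 black, running=3)
  Row 3: ###.#  (1 black, running=4)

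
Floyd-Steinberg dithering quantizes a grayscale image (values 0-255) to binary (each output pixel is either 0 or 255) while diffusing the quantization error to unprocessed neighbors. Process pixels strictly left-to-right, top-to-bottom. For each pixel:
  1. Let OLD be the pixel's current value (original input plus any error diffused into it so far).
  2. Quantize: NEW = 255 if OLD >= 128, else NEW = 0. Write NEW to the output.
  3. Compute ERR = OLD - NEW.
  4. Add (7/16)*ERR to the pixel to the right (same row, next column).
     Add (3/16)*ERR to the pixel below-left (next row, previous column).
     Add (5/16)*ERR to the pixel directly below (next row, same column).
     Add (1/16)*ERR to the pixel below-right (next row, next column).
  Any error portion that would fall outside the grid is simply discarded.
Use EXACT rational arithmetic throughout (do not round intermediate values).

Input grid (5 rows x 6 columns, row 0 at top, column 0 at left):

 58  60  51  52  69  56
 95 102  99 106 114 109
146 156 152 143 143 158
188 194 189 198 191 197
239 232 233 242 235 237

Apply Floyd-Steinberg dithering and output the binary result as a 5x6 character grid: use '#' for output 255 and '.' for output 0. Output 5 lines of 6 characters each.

(0,0): OLD=58 → NEW=0, ERR=58
(0,1): OLD=683/8 → NEW=0, ERR=683/8
(0,2): OLD=11309/128 → NEW=0, ERR=11309/128
(0,3): OLD=185659/2048 → NEW=0, ERR=185659/2048
(0,4): OLD=3560605/32768 → NEW=0, ERR=3560605/32768
(0,5): OLD=54284363/524288 → NEW=0, ERR=54284363/524288
(1,0): OLD=16529/128 → NEW=255, ERR=-16111/128
(1,1): OLD=96055/1024 → NEW=0, ERR=96055/1024
(1,2): OLD=6225347/32768 → NEW=255, ERR=-2130493/32768
(1,3): OLD=17272679/131072 → NEW=255, ERR=-16150681/131072
(1,4): OLD=999312437/8388608 → NEW=0, ERR=999312437/8388608
(1,5): OLD=26879183331/134217728 → NEW=255, ERR=-7346337309/134217728
(2,0): OLD=2035789/16384 → NEW=0, ERR=2035789/16384
(2,1): OLD=115142879/524288 → NEW=255, ERR=-18550561/524288
(2,2): OLD=830147037/8388608 → NEW=0, ERR=830147037/8388608
(2,3): OLD=11144238773/67108864 → NEW=255, ERR=-5968521547/67108864
(2,4): OLD=264898545695/2147483648 → NEW=0, ERR=264898545695/2147483648
(2,5): OLD=6951245481161/34359738368 → NEW=255, ERR=-1810487802679/34359738368
(3,0): OLD=1847132861/8388608 → NEW=255, ERR=-291962179/8388608
(3,1): OLD=13021612089/67108864 → NEW=255, ERR=-4091148231/67108864
(3,2): OLD=93612506075/536870912 → NEW=255, ERR=-43289576485/536870912
(3,3): OLD=5643369886321/34359738368 → NEW=255, ERR=-3118363397519/34359738368
(3,4): OLD=47939676942737/274877906944 → NEW=255, ERR=-22154189327983/274877906944
(3,5): OLD=672823339133407/4398046511104 → NEW=255, ERR=-448678521198113/4398046511104
(4,0): OLD=232672364083/1073741824 → NEW=255, ERR=-41131801037/1073741824
(4,1): OLD=3073406567127/17179869184 → NEW=255, ERR=-1307460074793/17179869184
(4,2): OLD=84486241026773/549755813888 → NEW=255, ERR=-55701491514667/549755813888
(4,3): OLD=1312021336681609/8796093022208 → NEW=255, ERR=-930982383981431/8796093022208
(4,4): OLD=19521390626201241/140737488355328 → NEW=255, ERR=-16366668904407399/140737488355328
(4,5): OLD=335978365184926607/2251799813685248 → NEW=255, ERR=-238230587304811633/2251799813685248
Row 0: ......
Row 1: #.##.#
Row 2: .#.#.#
Row 3: ######
Row 4: ######

Answer: ......
#.##.#
.#.#.#
######
######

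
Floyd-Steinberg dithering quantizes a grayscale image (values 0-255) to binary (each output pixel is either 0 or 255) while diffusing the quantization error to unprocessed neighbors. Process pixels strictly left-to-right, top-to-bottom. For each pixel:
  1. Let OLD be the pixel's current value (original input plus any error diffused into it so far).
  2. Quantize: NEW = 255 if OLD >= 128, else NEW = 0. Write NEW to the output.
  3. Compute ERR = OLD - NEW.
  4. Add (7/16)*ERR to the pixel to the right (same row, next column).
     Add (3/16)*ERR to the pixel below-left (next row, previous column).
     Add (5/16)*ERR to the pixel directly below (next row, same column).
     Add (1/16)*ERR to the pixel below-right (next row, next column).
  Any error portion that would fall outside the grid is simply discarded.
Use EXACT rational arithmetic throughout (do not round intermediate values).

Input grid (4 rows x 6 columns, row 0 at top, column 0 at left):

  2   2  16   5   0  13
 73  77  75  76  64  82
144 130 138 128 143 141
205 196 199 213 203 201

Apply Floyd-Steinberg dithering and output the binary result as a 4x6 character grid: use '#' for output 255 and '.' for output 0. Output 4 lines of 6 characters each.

Answer: ......
..#...
#.#.##
######

Derivation:
(0,0): OLD=2 → NEW=0, ERR=2
(0,1): OLD=23/8 → NEW=0, ERR=23/8
(0,2): OLD=2209/128 → NEW=0, ERR=2209/128
(0,3): OLD=25703/2048 → NEW=0, ERR=25703/2048
(0,4): OLD=179921/32768 → NEW=0, ERR=179921/32768
(0,5): OLD=8075191/524288 → NEW=0, ERR=8075191/524288
(1,0): OLD=9493/128 → NEW=0, ERR=9493/128
(1,1): OLD=116435/1024 → NEW=0, ERR=116435/1024
(1,2): OLD=4347407/32768 → NEW=255, ERR=-4008433/32768
(1,3): OLD=3737091/131072 → NEW=0, ERR=3737091/131072
(1,4): OLD=686708681/8388608 → NEW=0, ERR=686708681/8388608
(1,5): OLD=16504889519/134217728 → NEW=0, ERR=16504889519/134217728
(2,0): OLD=3088321/16384 → NEW=255, ERR=-1089599/16384
(2,1): OLD=61937563/524288 → NEW=0, ERR=61937563/524288
(2,2): OLD=1374976017/8388608 → NEW=255, ERR=-764119023/8388608
(2,3): OLD=7030436169/67108864 → NEW=0, ERR=7030436169/67108864
(2,4): OLD=513794412251/2147483648 → NEW=255, ERR=-33813917989/2147483648
(2,5): OLD=6104214267821/34359738368 → NEW=255, ERR=-2657519016019/34359738368
(3,0): OLD=1731141489/8388608 → NEW=255, ERR=-407953551/8388608
(3,1): OLD=12777886557/67108864 → NEW=255, ERR=-4334873763/67108864
(3,2): OLD=90892531143/536870912 → NEW=255, ERR=-46009551417/536870912
(3,3): OLD=6858170395893/34359738368 → NEW=255, ERR=-1903562887947/34359738368
(3,4): OLD=45598701417493/274877906944 → NEW=255, ERR=-24495164853227/274877906944
(3,5): OLD=601912252615963/4398046511104 → NEW=255, ERR=-519589607715557/4398046511104
Row 0: ......
Row 1: ..#...
Row 2: #.#.##
Row 3: ######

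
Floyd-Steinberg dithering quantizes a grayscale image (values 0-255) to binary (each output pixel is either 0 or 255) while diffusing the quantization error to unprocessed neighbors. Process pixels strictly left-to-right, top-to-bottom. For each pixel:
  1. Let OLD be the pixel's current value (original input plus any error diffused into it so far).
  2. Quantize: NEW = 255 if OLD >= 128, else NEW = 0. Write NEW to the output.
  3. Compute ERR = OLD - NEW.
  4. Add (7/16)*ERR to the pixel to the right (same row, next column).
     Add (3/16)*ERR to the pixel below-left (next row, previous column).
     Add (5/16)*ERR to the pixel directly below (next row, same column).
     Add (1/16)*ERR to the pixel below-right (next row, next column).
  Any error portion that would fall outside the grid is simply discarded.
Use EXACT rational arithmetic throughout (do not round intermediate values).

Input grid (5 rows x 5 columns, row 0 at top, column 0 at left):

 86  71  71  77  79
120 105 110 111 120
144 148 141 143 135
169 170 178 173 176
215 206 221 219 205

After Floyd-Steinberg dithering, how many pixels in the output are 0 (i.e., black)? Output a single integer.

(0,0): OLD=86 → NEW=0, ERR=86
(0,1): OLD=869/8 → NEW=0, ERR=869/8
(0,2): OLD=15171/128 → NEW=0, ERR=15171/128
(0,3): OLD=263893/2048 → NEW=255, ERR=-258347/2048
(0,4): OLD=780243/32768 → NEW=0, ERR=780243/32768
(1,0): OLD=21407/128 → NEW=255, ERR=-11233/128
(1,1): OLD=131225/1024 → NEW=255, ERR=-129895/1024
(1,2): OLD=2447053/32768 → NEW=0, ERR=2447053/32768
(1,3): OLD=15220521/131072 → NEW=0, ERR=15220521/131072
(1,4): OLD=357272539/2097152 → NEW=255, ERR=-177501221/2097152
(2,0): OLD=1520291/16384 → NEW=0, ERR=1520291/16384
(2,1): OLD=82561009/524288 → NEW=255, ERR=-51132431/524288
(2,2): OLD=1136770963/8388608 → NEW=255, ERR=-1002324077/8388608
(2,3): OLD=15543864201/134217728 → NEW=0, ERR=15543864201/134217728
(2,4): OLD=357502764671/2147483648 → NEW=255, ERR=-190105565569/2147483648
(3,0): OLD=1507524019/8388608 → NEW=255, ERR=-631571021/8388608
(3,1): OLD=6038419447/67108864 → NEW=0, ERR=6038419447/67108864
(3,2): OLD=420145725709/2147483648 → NEW=255, ERR=-127462604531/2147483648
(3,3): OLD=683574247701/4294967296 → NEW=255, ERR=-411642412779/4294967296
(3,4): OLD=7809479014825/68719476736 → NEW=0, ERR=7809479014825/68719476736
(4,0): OLD=223706909661/1073741824 → NEW=255, ERR=-50097255459/1073741824
(4,1): OLD=6798821643933/34359738368 → NEW=255, ERR=-1962911639907/34359738368
(4,2): OLD=90770897877587/549755813888 → NEW=255, ERR=-49416834663853/549755813888
(4,3): OLD=1471772454633885/8796093022208 → NEW=255, ERR=-771231266029155/8796093022208
(4,4): OLD=27607589158754763/140737488355328 → NEW=255, ERR=-8280470371853877/140737488355328
Output grid:
  Row 0: ...#.  (4 black, running=4)
  Row 1: ##..#  (2 black, running=6)
  Row 2: .##.#  (2 black, running=8)
  Row 3: #.##.  (2 black, running=10)
  Row 4: #####  (0 black, running=10)

Answer: 10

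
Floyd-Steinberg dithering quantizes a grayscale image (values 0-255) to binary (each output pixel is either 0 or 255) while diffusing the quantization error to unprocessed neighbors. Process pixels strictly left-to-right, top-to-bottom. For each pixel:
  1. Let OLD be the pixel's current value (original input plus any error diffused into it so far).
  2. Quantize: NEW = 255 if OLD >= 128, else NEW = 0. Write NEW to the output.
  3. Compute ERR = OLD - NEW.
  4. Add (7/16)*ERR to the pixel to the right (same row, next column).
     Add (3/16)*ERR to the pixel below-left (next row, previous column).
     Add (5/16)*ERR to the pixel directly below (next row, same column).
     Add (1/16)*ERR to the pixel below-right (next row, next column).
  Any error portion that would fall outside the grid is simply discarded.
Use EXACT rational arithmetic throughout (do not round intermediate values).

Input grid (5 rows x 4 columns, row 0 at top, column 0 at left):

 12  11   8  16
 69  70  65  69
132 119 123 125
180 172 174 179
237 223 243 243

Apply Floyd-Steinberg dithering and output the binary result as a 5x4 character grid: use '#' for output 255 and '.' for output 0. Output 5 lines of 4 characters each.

Answer: ....
...#
##.#
#.##
####

Derivation:
(0,0): OLD=12 → NEW=0, ERR=12
(0,1): OLD=65/4 → NEW=0, ERR=65/4
(0,2): OLD=967/64 → NEW=0, ERR=967/64
(0,3): OLD=23153/1024 → NEW=0, ERR=23153/1024
(1,0): OLD=4851/64 → NEW=0, ERR=4851/64
(1,1): OLD=57253/512 → NEW=0, ERR=57253/512
(1,2): OLD=2029961/16384 → NEW=0, ERR=2029961/16384
(1,3): OLD=34397455/262144 → NEW=255, ERR=-32449265/262144
(2,0): OLD=1447143/8192 → NEW=255, ERR=-641817/8192
(2,1): OLD=38701917/262144 → NEW=255, ERR=-28144803/262144
(2,2): OLD=51656049/524288 → NEW=0, ERR=51656049/524288
(2,3): OLD=1150634445/8388608 → NEW=255, ERR=-988460595/8388608
(3,0): OLD=567849591/4194304 → NEW=255, ERR=-501697929/4194304
(3,1): OLD=6690389737/67108864 → NEW=0, ERR=6690389737/67108864
(3,2): OLD=235795553047/1073741824 → NEW=255, ERR=-38008612073/1073741824
(3,3): OLD=2282313106977/17179869184 → NEW=255, ERR=-2098553534943/17179869184
(4,0): OLD=234412147179/1073741824 → NEW=255, ERR=-39392017941/1073741824
(4,1): OLD=1924068687681/8589934592 → NEW=255, ERR=-266364633279/8589934592
(4,2): OLD=55442616723489/274877906944 → NEW=255, ERR=-14651249547231/274877906944
(4,3): OLD=788552067881527/4398046511104 → NEW=255, ERR=-332949792449993/4398046511104
Row 0: ....
Row 1: ...#
Row 2: ##.#
Row 3: #.##
Row 4: ####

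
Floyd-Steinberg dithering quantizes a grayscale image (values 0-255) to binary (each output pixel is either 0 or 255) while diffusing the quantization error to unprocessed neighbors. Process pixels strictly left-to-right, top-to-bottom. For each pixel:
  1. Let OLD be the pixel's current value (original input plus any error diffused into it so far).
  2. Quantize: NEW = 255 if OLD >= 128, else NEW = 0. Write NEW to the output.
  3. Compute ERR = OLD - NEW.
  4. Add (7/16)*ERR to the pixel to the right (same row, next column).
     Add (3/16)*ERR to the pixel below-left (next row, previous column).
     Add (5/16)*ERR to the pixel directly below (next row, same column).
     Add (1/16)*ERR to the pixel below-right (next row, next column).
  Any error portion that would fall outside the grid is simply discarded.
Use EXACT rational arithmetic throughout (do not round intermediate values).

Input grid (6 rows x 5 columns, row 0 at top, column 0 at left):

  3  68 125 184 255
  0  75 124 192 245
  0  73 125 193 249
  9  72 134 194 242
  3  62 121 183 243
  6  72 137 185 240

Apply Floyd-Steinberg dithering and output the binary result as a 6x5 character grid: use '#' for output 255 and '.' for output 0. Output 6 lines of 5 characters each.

(0,0): OLD=3 → NEW=0, ERR=3
(0,1): OLD=1109/16 → NEW=0, ERR=1109/16
(0,2): OLD=39763/256 → NEW=255, ERR=-25517/256
(0,3): OLD=575045/4096 → NEW=255, ERR=-469435/4096
(0,4): OLD=13425635/65536 → NEW=255, ERR=-3286045/65536
(1,0): OLD=3567/256 → NEW=0, ERR=3567/256
(1,1): OLD=172553/2048 → NEW=0, ERR=172553/2048
(1,2): OLD=7376445/65536 → NEW=0, ERR=7376445/65536
(1,3): OLD=49754105/262144 → NEW=255, ERR=-17092615/262144
(1,4): OLD=812191435/4194304 → NEW=255, ERR=-257356085/4194304
(2,0): OLD=660339/32768 → NEW=0, ERR=660339/32768
(2,1): OLD=136441761/1048576 → NEW=255, ERR=-130945119/1048576
(2,2): OLD=1653887523/16777216 → NEW=0, ERR=1653887523/16777216
(2,3): OLD=56715715769/268435456 → NEW=255, ERR=-11735325511/268435456
(2,4): OLD=887442793167/4294967296 → NEW=255, ERR=-207773867313/4294967296
(3,0): OLD=-136186173/16777216 → NEW=0, ERR=-136186173/16777216
(3,1): OLD=6599098119/134217728 → NEW=0, ERR=6599098119/134217728
(3,2): OLD=731496066173/4294967296 → NEW=255, ERR=-363720594307/4294967296
(3,3): OLD=1205847736213/8589934592 → NEW=255, ERR=-984585584747/8589934592
(3,4): OLD=23914858557513/137438953472 → NEW=255, ERR=-11132074577847/137438953472
(4,0): OLD=20792298381/2147483648 → NEW=0, ERR=20792298381/2147483648
(4,1): OLD=4481529990797/68719476736 → NEW=0, ERR=4481529990797/68719476736
(4,2): OLD=115062653554915/1099511627776 → NEW=0, ERR=115062653554915/1099511627776
(4,3): OLD=3034391584763533/17592186044416 → NEW=255, ERR=-1451615856562547/17592186044416
(4,4): OLD=49096149337367643/281474976710656 → NEW=255, ERR=-22679969723849637/281474976710656
(5,0): OLD=23368427480007/1099511627776 → NEW=0, ERR=23368427480007/1099511627776
(5,1): OLD=1072286202128789/8796093022208 → NEW=0, ERR=1072286202128789/8796093022208
(5,2): OLD=59571515031512509/281474976710656 → NEW=255, ERR=-12204604029704771/281474976710656
(5,3): OLD=148255141117278483/1125899906842624 → NEW=255, ERR=-138849335127590637/1125899906842624
(5,4): OLD=2805007487085545953/18014398509481984 → NEW=255, ERR=-1788664132832359967/18014398509481984
Row 0: ..###
Row 1: ...##
Row 2: .#.##
Row 3: ..###
Row 4: ...##
Row 5: ..###

Answer: ..###
...##
.#.##
..###
...##
..###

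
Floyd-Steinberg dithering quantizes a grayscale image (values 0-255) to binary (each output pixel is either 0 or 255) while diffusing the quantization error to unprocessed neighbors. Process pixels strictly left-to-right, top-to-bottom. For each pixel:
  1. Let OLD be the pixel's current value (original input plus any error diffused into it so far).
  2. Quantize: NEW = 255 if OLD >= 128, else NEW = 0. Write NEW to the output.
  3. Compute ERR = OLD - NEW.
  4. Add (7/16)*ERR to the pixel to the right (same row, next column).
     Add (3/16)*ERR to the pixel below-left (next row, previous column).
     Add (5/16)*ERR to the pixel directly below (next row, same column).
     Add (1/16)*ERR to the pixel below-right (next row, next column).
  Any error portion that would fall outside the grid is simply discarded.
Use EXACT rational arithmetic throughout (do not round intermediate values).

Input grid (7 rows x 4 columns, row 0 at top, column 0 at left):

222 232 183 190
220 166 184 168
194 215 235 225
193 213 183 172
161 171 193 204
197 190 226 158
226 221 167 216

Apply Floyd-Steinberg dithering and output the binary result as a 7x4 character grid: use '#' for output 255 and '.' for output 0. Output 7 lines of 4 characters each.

(0,0): OLD=222 → NEW=255, ERR=-33
(0,1): OLD=3481/16 → NEW=255, ERR=-599/16
(0,2): OLD=42655/256 → NEW=255, ERR=-22625/256
(0,3): OLD=619865/4096 → NEW=255, ERR=-424615/4096
(1,0): OLD=51883/256 → NEW=255, ERR=-13397/256
(1,1): OLD=230957/2048 → NEW=0, ERR=230957/2048
(1,2): OLD=12054833/65536 → NEW=255, ERR=-4656847/65536
(1,3): OLD=103801639/1048576 → NEW=0, ERR=103801639/1048576
(2,0): OLD=6513983/32768 → NEW=255, ERR=-1841857/32768
(2,1): OLD=219210789/1048576 → NEW=255, ERR=-48176091/1048576
(2,2): OLD=457815033/2097152 → NEW=255, ERR=-76958727/2097152
(2,3): OLD=7900033397/33554432 → NEW=255, ERR=-656346763/33554432
(3,0): OLD=2798777295/16777216 → NEW=255, ERR=-1479412785/16777216
(3,1): OLD=40176735121/268435456 → NEW=255, ERR=-28274306159/268435456
(3,2): OLD=510719885167/4294967296 → NEW=0, ERR=510719885167/4294967296
(3,3): OLD=14817115793545/68719476736 → NEW=255, ERR=-2706350774135/68719476736
(4,0): OLD=488313793379/4294967296 → NEW=0, ERR=488313793379/4294967296
(4,1): OLD=7030356282665/34359738368 → NEW=255, ERR=-1731377001175/34359738368
(4,2): OLD=213466782258569/1099511627776 → NEW=255, ERR=-66908682824311/1099511627776
(4,3): OLD=3034681401962639/17592186044416 → NEW=255, ERR=-1451326039363441/17592186044416
(5,0): OLD=122640316067571/549755813888 → NEW=255, ERR=-17547416473869/549755813888
(5,1): OLD=2744113480248965/17592186044416 → NEW=255, ERR=-1741893961077115/17592186044416
(5,2): OLD=1275842163763489/8796093022208 → NEW=255, ERR=-967161556899551/8796093022208
(5,3): OLD=22605615401683753/281474976710656 → NEW=0, ERR=22605615401683753/281474976710656
(6,0): OLD=55580076217557871/281474976710656 → NEW=255, ERR=-16196042843659409/281474976710656
(6,1): OLD=640739914160116729/4503599627370496 → NEW=255, ERR=-507677990819359751/4503599627370496
(6,2): OLD=6643083368180675199/72057594037927936 → NEW=0, ERR=6643083368180675199/72057594037927936
(6,3): OLD=316544828812377755257/1152921504606846976 → NEW=255, ERR=22549845137631776377/1152921504606846976
Row 0: ####
Row 1: #.#.
Row 2: ####
Row 3: ##.#
Row 4: .###
Row 5: ###.
Row 6: ##.#

Answer: ####
#.#.
####
##.#
.###
###.
##.#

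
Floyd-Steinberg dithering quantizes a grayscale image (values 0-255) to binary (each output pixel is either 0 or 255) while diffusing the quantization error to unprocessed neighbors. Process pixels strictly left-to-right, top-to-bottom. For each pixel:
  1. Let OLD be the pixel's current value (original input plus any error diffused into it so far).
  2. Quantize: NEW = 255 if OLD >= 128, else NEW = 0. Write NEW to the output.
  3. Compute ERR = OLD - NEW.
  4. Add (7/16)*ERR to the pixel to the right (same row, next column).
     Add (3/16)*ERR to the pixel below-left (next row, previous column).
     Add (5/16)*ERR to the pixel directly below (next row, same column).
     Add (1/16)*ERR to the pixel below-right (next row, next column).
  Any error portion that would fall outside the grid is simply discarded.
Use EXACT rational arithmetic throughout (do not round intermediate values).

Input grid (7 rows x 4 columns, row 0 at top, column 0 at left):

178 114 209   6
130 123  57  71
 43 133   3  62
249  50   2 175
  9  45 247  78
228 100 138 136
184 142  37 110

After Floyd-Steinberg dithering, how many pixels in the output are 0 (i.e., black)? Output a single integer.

Answer: 16

Derivation:
(0,0): OLD=178 → NEW=255, ERR=-77
(0,1): OLD=1285/16 → NEW=0, ERR=1285/16
(0,2): OLD=62499/256 → NEW=255, ERR=-2781/256
(0,3): OLD=5109/4096 → NEW=0, ERR=5109/4096
(1,0): OLD=30975/256 → NEW=0, ERR=30975/256
(1,1): OLD=397689/2048 → NEW=255, ERR=-124551/2048
(1,2): OLD=2113645/65536 → NEW=0, ERR=2113645/65536
(1,3): OLD=88941195/1048576 → NEW=0, ERR=88941195/1048576
(2,0): OLD=2274371/32768 → NEW=0, ERR=2274371/32768
(2,1): OLD=165644177/1048576 → NEW=255, ERR=-101742703/1048576
(2,2): OLD=-36215275/2097152 → NEW=0, ERR=-36215275/2097152
(2,3): OLD=2783916449/33554432 → NEW=0, ERR=2783916449/33554432
(3,0): OLD=4236198035/16777216 → NEW=255, ERR=-41992045/16777216
(3,1): OLD=5283723597/268435456 → NEW=0, ERR=5283723597/268435456
(3,2): OLD=63166086579/4294967296 → NEW=0, ERR=63166086579/4294967296
(3,3): OLD=14175608679013/68719476736 → NEW=255, ERR=-3347857888667/68719476736
(4,0): OLD=51146512855/4294967296 → NEW=0, ERR=51146512855/4294967296
(4,1): OLD=2025924113541/34359738368 → NEW=0, ERR=2025924113541/34359738368
(4,2): OLD=296304656151397/1099511627776 → NEW=255, ERR=15929191068517/1099511627776
(4,3): OLD=1232036736014931/17592186044416 → NEW=0, ERR=1232036736014931/17592186044416
(5,0): OLD=133467958421287/549755813888 → NEW=255, ERR=-6719774120153/549755813888
(5,1): OLD=2050170705422449/17592186044416 → NEW=0, ERR=2050170705422449/17592186044416
(5,2): OLD=1850076886365213/8796093022208 → NEW=255, ERR=-392926834297827/8796093022208
(5,3): OLD=39194671889650565/281474976710656 → NEW=255, ERR=-32581447171566715/281474976710656
(6,0): OLD=56866743971803571/281474976710656 → NEW=255, ERR=-14909375089413709/281474976710656
(6,1): OLD=657997677452400661/4503599627370496 → NEW=255, ERR=-490420227527075819/4503599627370496
(6,2): OLD=-2811769072735689597/72057594037927936 → NEW=0, ERR=-2811769072735689597/72057594037927936
(6,3): OLD=62215872991430146197/1152921504606846976 → NEW=0, ERR=62215872991430146197/1152921504606846976
Output grid:
  Row 0: #.#.  (2 black, running=2)
  Row 1: .#..  (3 black, running=5)
  Row 2: .#..  (3 black, running=8)
  Row 3: #..#  (2 black, running=10)
  Row 4: ..#.  (3 black, running=13)
  Row 5: #.##  (1 black, running=14)
  Row 6: ##..  (2 black, running=16)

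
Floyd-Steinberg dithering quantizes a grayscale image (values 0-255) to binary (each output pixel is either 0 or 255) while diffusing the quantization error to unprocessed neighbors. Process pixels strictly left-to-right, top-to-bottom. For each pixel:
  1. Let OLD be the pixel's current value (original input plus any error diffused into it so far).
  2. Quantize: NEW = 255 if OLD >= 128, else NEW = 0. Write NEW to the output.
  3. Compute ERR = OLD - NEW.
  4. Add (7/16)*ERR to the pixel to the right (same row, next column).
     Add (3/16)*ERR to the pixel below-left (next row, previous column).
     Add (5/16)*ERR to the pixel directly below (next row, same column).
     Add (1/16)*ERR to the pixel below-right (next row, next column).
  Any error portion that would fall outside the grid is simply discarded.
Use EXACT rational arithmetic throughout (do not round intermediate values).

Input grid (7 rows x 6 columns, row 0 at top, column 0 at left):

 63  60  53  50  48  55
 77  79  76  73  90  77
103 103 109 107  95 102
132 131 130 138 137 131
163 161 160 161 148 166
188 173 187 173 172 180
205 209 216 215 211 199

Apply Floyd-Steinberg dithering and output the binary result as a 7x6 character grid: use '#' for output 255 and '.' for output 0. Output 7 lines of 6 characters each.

(0,0): OLD=63 → NEW=0, ERR=63
(0,1): OLD=1401/16 → NEW=0, ERR=1401/16
(0,2): OLD=23375/256 → NEW=0, ERR=23375/256
(0,3): OLD=368425/4096 → NEW=0, ERR=368425/4096
(0,4): OLD=5724703/65536 → NEW=0, ERR=5724703/65536
(0,5): OLD=97744601/1048576 → NEW=0, ERR=97744601/1048576
(1,0): OLD=28955/256 → NEW=0, ERR=28955/256
(1,1): OLD=362301/2048 → NEW=255, ERR=-159939/2048
(1,2): OLD=6075521/65536 → NEW=0, ERR=6075521/65536
(1,3): OLD=42926701/262144 → NEW=255, ERR=-23920019/262144
(1,4): OLD=1685715751/16777216 → NEW=0, ERR=1685715751/16777216
(1,5): OLD=41754632417/268435456 → NEW=255, ERR=-26696408863/268435456
(2,0): OLD=4053487/32768 → NEW=0, ERR=4053487/32768
(2,1): OLD=164800949/1048576 → NEW=255, ERR=-102585931/1048576
(2,2): OLD=1227727711/16777216 → NEW=0, ERR=1227727711/16777216
(2,3): OLD=18137381159/134217728 → NEW=255, ERR=-16088139481/134217728
(2,4): OLD=213061874421/4294967296 → NEW=0, ERR=213061874421/4294967296
(2,5): OLD=6796650271235/68719476736 → NEW=0, ERR=6796650271235/68719476736
(3,0): OLD=2555392639/16777216 → NEW=255, ERR=-1722797441/16777216
(3,1): OLD=10328578323/134217728 → NEW=0, ERR=10328578323/134217728
(3,2): OLD=169593306665/1073741824 → NEW=255, ERR=-104210858455/1073741824
(3,3): OLD=4944765353147/68719476736 → NEW=0, ERR=4944765353147/68719476736
(3,4): OLD=107222111915227/549755813888 → NEW=255, ERR=-32965620626213/549755813888
(3,5): OLD=1220666772301045/8796093022208 → NEW=255, ERR=-1022336948361995/8796093022208
(4,0): OLD=312113671953/2147483648 → NEW=255, ERR=-235494658287/2147483648
(4,1): OLD=3863958311901/34359738368 → NEW=0, ERR=3863958311901/34359738368
(4,2): OLD=216792330265991/1099511627776 → NEW=255, ERR=-63583134816889/1099511627776
(4,3): OLD=2478335594869315/17592186044416 → NEW=255, ERR=-2007671846456765/17592186044416
(4,4): OLD=17461932568019315/281474976710656 → NEW=0, ERR=17461932568019315/281474976710656
(4,5): OLD=689378756621097285/4503599627370496 → NEW=255, ERR=-459039148358379195/4503599627370496
(5,0): OLD=96106395283687/549755813888 → NEW=255, ERR=-44081337257753/549755813888
(5,1): OLD=2733220124485975/17592186044416 → NEW=255, ERR=-1752787316840105/17592186044416
(5,2): OLD=15617494878991917/140737488355328 → NEW=0, ERR=15617494878991917/140737488355328
(5,3): OLD=873262431315375807/4503599627370496 → NEW=255, ERR=-275155473664100673/4503599627370496
(5,4): OLD=1246711378318547007/9007199254740992 → NEW=255, ERR=-1050124431640405953/9007199254740992
(5,5): OLD=14558253190764041419/144115188075855872 → NEW=0, ERR=14558253190764041419/144115188075855872
(6,0): OLD=45390994313923685/281474976710656 → NEW=255, ERR=-26385124747293595/281474976710656
(6,1): OLD=687468788140152065/4503599627370496 → NEW=255, ERR=-460949116839324415/4503599627370496
(6,2): OLD=3390603925213125273/18014398509481984 → NEW=255, ERR=-1203067694704780647/18014398509481984
(6,3): OLD=43743240291071076629/288230376151711744 → NEW=255, ERR=-29755505627615418091/288230376151711744
(6,4): OLD=666496870262487774069/4611686018427387904 → NEW=255, ERR=-509483064436496141451/4611686018427387904
(6,5): OLD=12908883633139688875283/73786976294838206464 → NEW=255, ERR=-5906795322044053773037/73786976294838206464
Row 0: ......
Row 1: .#.#.#
Row 2: .#.#..
Row 3: #.#.##
Row 4: #.##.#
Row 5: ##.##.
Row 6: ######

Answer: ......
.#.#.#
.#.#..
#.#.##
#.##.#
##.##.
######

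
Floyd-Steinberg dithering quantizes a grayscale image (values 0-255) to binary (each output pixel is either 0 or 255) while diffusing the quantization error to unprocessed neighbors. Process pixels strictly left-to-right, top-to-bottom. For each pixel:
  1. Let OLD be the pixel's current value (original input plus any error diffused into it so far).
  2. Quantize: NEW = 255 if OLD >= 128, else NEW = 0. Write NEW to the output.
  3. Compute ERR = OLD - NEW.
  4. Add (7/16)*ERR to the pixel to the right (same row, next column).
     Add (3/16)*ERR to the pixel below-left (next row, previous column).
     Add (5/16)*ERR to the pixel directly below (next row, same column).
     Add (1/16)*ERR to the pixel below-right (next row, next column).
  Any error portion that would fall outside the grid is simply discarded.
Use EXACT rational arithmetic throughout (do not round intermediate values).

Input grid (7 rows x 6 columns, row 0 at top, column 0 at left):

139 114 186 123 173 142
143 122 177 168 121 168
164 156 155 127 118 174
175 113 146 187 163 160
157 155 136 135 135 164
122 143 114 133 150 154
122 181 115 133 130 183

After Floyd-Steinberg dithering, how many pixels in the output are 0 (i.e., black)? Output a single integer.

Answer: 17

Derivation:
(0,0): OLD=139 → NEW=255, ERR=-116
(0,1): OLD=253/4 → NEW=0, ERR=253/4
(0,2): OLD=13675/64 → NEW=255, ERR=-2645/64
(0,3): OLD=107437/1024 → NEW=0, ERR=107437/1024
(0,4): OLD=3586491/16384 → NEW=255, ERR=-591429/16384
(0,5): OLD=33084445/262144 → NEW=0, ERR=33084445/262144
(1,0): OLD=7591/64 → NEW=0, ERR=7591/64
(1,1): OLD=91473/512 → NEW=255, ERR=-39087/512
(1,2): OLD=2528229/16384 → NEW=255, ERR=-1649691/16384
(1,3): OLD=9658977/65536 → NEW=255, ERR=-7052703/65536
(1,4): OLD=389477987/4194304 → NEW=0, ERR=389477987/4194304
(1,5): OLD=16495984837/67108864 → NEW=255, ERR=-616775483/67108864
(2,0): OLD=1529867/8192 → NEW=255, ERR=-559093/8192
(2,1): OLD=23807465/262144 → NEW=0, ERR=23807465/262144
(2,2): OLD=580149115/4194304 → NEW=255, ERR=-489398405/4194304
(2,3): OLD=1793142499/33554432 → NEW=0, ERR=1793142499/33554432
(2,4): OLD=173891474857/1073741824 → NEW=255, ERR=-99912690263/1073741824
(2,5): OLD=2340272732207/17179869184 → NEW=255, ERR=-2040593909713/17179869184
(3,0): OLD=715970715/4194304 → NEW=255, ERR=-353576805/4194304
(3,1): OLD=2629205183/33554432 → NEW=0, ERR=2629205183/33554432
(3,2): OLD=42819218125/268435456 → NEW=255, ERR=-25631823155/268435456
(3,3): OLD=2356823226439/17179869184 → NEW=255, ERR=-2024043415481/17179869184
(3,4): OLD=8720043466407/137438953472 → NEW=0, ERR=8720043466407/137438953472
(3,5): OLD=318471444410985/2199023255552 → NEW=255, ERR=-242279485754775/2199023255552
(4,0): OLD=78033276533/536870912 → NEW=255, ERR=-58868806027/536870912
(4,1): OLD=930645864241/8589934592 → NEW=0, ERR=930645864241/8589934592
(4,2): OLD=37484276841411/274877906944 → NEW=255, ERR=-32609589429309/274877906944
(4,3): OLD=229618953643119/4398046511104 → NEW=0, ERR=229618953643119/4398046511104
(4,4): OLD=10530488065219807/70368744177664 → NEW=255, ERR=-7413541700084513/70368744177664
(4,5): OLD=98452737355635129/1125899906842624 → NEW=0, ERR=98452737355635129/1125899906842624
(5,0): OLD=14849985434147/137438953472 → NEW=0, ERR=14849985434147/137438953472
(5,1): OLD=857754188470739/4398046511104 → NEW=255, ERR=-263747671860781/4398046511104
(5,2): OLD=2366191761152129/35184372088832 → NEW=0, ERR=2366191761152129/35184372088832
(5,3): OLD=170652208563491675/1125899906842624 → NEW=255, ERR=-116452267681377445/1125899906842624
(5,4): OLD=206006403855679787/2251799813685248 → NEW=0, ERR=206006403855679787/2251799813685248
(5,5): OLD=7737773607063856455/36028797018963968 → NEW=255, ERR=-1449569632771955385/36028797018963968
(6,0): OLD=10169741443556185/70368744177664 → NEW=255, ERR=-7774288321748135/70368744177664
(6,1): OLD=150068394246611557/1125899906842624 → NEW=255, ERR=-137036081998257563/1125899906842624
(6,2): OLD=268529432336618397/4503599627370496 → NEW=0, ERR=268529432336618397/4503599627370496
(6,3): OLD=10673231648334746601/72057594037927936 → NEW=255, ERR=-7701454831336877079/72057594037927936
(6,4): OLD=112780273468200844457/1152921504606846976 → NEW=0, ERR=112780273468200844457/1152921504606846976
(6,5): OLD=4038760217296849046271/18446744073709551616 → NEW=255, ERR=-665159521499086615809/18446744073709551616
Output grid:
  Row 0: #.#.#.  (3 black, running=3)
  Row 1: .###.#  (2 black, running=5)
  Row 2: #.#.##  (2 black, running=7)
  Row 3: #.##.#  (2 black, running=9)
  Row 4: #.#.#.  (3 black, running=12)
  Row 5: .#.#.#  (3 black, running=15)
  Row 6: ##.#.#  (2 black, running=17)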